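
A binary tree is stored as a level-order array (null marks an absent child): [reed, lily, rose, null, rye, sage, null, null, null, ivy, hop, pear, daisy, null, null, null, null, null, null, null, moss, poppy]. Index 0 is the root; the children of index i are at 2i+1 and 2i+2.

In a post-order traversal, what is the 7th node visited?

Post-order visits the left subtree, then the right subtree, then the node.
At reed: go left to lily.
  At lily: no left child.
  At lily: go right to rye.
    At rye: go left to ivy.
      At ivy: no left child.
      At ivy: go right to moss.
        moss is a leaf — visit moss.
      Visit ivy.
    At rye: go right to hop.
      At hop: go left to poppy.
        poppy is a leaf — visit poppy.
      At hop: no right child.
      Visit hop.
    Visit rye.
  Visit lily.
At reed: go right to rose.
  At rose: go left to sage.
    At sage: go left to pear.
      pear is a leaf — visit pear.
    At sage: go right to daisy.
      daisy is a leaf — visit daisy.
    Visit sage.
  At rose: no right child.
  Visit rose.
Visit reed.
Full post-order sequence: moss, ivy, poppy, hop, rye, lily, pear, daisy, sage, rose, reed.

pear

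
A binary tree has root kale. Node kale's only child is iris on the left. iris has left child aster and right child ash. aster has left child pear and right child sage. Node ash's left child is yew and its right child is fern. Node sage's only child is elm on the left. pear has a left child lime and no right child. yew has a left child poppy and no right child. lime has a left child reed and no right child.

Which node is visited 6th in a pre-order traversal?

reed

Pre-order visits the node, then its left subtree, then its right subtree.
Visit kale.
At kale: go left to iris.
  Visit iris.
  At iris: go left to aster.
    Visit aster.
    At aster: go left to pear.
      Visit pear.
      At pear: go left to lime.
        Visit lime.
        At lime: go left to reed.
          reed is a leaf — visit reed.
        At lime: no right child.
      At pear: no right child.
    At aster: go right to sage.
      Visit sage.
      At sage: go left to elm.
        elm is a leaf — visit elm.
      At sage: no right child.
  At iris: go right to ash.
    Visit ash.
    At ash: go left to yew.
      Visit yew.
      At yew: go left to poppy.
        poppy is a leaf — visit poppy.
      At yew: no right child.
    At ash: go right to fern.
      fern is a leaf — visit fern.
At kale: no right child.
Full pre-order sequence: kale, iris, aster, pear, lime, reed, sage, elm, ash, yew, poppy, fern.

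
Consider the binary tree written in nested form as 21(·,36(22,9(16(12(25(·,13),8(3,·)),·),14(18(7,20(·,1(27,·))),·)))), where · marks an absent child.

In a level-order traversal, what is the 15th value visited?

1

Level-order visits nodes level by level from the root, left to right within each level.
Level 0: 21
Level 1: 36
Level 2: 22, 9
Level 3: 16, 14
Level 4: 12, 18
Level 5: 25, 8, 7, 20
Level 6: 13, 3, 1
Level 7: 27
Full level-order sequence: 21, 36, 22, 9, 16, 14, 12, 18, 25, 8, 7, 20, 13, 3, 1, 27.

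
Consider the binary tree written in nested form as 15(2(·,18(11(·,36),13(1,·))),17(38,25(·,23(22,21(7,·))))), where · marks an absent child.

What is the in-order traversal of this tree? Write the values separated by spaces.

2 11 36 18 1 13 15 38 17 25 22 23 7 21

In-order visits the left subtree, then the node, then the right subtree.
At 15: go left to 2.
  At 2: no left child.
  Visit 2.
  At 2: go right to 18.
    At 18: go left to 11.
      At 11: no left child.
      Visit 11.
      At 11: go right to 36.
        36 is a leaf — visit 36.
    Visit 18.
    At 18: go right to 13.
      At 13: go left to 1.
        1 is a leaf — visit 1.
      Visit 13.
      At 13: no right child.
Visit 15.
At 15: go right to 17.
  At 17: go left to 38.
    38 is a leaf — visit 38.
  Visit 17.
  At 17: go right to 25.
    At 25: no left child.
    Visit 25.
    At 25: go right to 23.
      At 23: go left to 22.
        22 is a leaf — visit 22.
      Visit 23.
      At 23: go right to 21.
        At 21: go left to 7.
          7 is a leaf — visit 7.
        Visit 21.
        At 21: no right child.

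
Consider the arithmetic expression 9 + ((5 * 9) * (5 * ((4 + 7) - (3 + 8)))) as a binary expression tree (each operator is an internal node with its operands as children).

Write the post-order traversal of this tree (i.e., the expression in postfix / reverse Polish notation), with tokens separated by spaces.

9 5 9 * 5 4 7 + 3 8 + - * * +

Post-order on an expression tree gives postfix notation: for each operator, emit left operand, right operand, then the operator.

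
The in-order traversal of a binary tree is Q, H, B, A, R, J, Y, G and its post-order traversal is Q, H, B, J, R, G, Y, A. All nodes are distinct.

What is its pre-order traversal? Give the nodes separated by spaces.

The last element of post-order is the root; it splits in-order into left and right subtrees.
Root A: left subtree has 3 nodes {Q, H, B}, right has 4 {R, J, Y, G}.
  Root B: left subtree has 2 nodes {Q, H}, right has 0 { }.
    Root H: left subtree has 1 node {Q}, right has 0 { }.
  Root Y: left subtree has 2 nodes {R, J}, right has 1 {G}.
    Root R: left subtree has 0 nodes { }, right has 1 {J}.

A B H Q Y R J G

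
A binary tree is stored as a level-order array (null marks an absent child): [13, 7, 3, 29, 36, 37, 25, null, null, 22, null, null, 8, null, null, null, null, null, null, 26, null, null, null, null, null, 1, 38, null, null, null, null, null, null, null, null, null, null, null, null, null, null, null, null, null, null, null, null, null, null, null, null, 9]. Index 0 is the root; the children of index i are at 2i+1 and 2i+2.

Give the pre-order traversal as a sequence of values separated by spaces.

13 7 29 36 22 26 3 37 8 1 9 38 25

Pre-order visits the node, then its left subtree, then its right subtree.
Visit 13.
At 13: go left to 7.
  Visit 7.
  At 7: go left to 29.
    29 is a leaf — visit 29.
  At 7: go right to 36.
    Visit 36.
    At 36: go left to 22.
      Visit 22.
      At 22: go left to 26.
        26 is a leaf — visit 26.
      At 22: no right child.
    At 36: no right child.
At 13: go right to 3.
  Visit 3.
  At 3: go left to 37.
    Visit 37.
    At 37: no left child.
    At 37: go right to 8.
      Visit 8.
      At 8: go left to 1.
        Visit 1.
        At 1: go left to 9.
          9 is a leaf — visit 9.
        At 1: no right child.
      At 8: go right to 38.
        38 is a leaf — visit 38.
  At 3: go right to 25.
    25 is a leaf — visit 25.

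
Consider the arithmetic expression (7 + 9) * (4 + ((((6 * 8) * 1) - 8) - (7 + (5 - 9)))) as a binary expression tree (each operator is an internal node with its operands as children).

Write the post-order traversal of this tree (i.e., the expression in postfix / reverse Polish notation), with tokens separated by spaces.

7 9 + 4 6 8 * 1 * 8 - 7 5 9 - + - + *

Post-order on an expression tree gives postfix notation: for each operator, emit left operand, right operand, then the operator.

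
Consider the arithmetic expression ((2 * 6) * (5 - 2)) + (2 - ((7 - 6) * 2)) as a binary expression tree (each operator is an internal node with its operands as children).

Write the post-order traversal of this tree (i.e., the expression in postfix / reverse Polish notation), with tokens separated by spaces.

2 6 * 5 2 - * 2 7 6 - 2 * - +

Post-order on an expression tree gives postfix notation: for each operator, emit left operand, right operand, then the operator.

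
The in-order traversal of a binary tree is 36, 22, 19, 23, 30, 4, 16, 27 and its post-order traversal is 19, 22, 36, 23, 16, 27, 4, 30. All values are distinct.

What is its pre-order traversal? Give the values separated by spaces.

The last element of post-order is the root; it splits in-order into left and right subtrees.
Root 30: left subtree has 4 nodes {36, 22, 19, 23}, right has 3 {4, 16, 27}.
  Root 23: left subtree has 3 nodes {36, 22, 19}, right has 0 { }.
    Root 36: left subtree has 0 nodes { }, right has 2 {22, 19}.
      Root 22: left subtree has 0 nodes { }, right has 1 {19}.
  Root 4: left subtree has 0 nodes { }, right has 2 {16, 27}.
    Root 27: left subtree has 1 node {16}, right has 0 { }.

30 23 36 22 19 4 27 16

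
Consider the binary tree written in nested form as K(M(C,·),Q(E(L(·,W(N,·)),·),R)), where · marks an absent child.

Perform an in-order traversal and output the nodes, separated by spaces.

In-order visits the left subtree, then the node, then the right subtree.
At K: go left to M.
  At M: go left to C.
    C is a leaf — visit C.
  Visit M.
  At M: no right child.
Visit K.
At K: go right to Q.
  At Q: go left to E.
    At E: go left to L.
      At L: no left child.
      Visit L.
      At L: go right to W.
        At W: go left to N.
          N is a leaf — visit N.
        Visit W.
        At W: no right child.
    Visit E.
    At E: no right child.
  Visit Q.
  At Q: go right to R.
    R is a leaf — visit R.

C M K L N W E Q R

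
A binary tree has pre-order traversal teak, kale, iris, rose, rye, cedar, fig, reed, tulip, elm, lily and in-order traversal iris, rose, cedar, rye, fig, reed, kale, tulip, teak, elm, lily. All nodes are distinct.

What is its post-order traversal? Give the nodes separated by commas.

cedar, reed, fig, rye, rose, iris, tulip, kale, lily, elm, teak

The first element of pre-order is the root; it splits in-order into left and right subtrees.
Root teak: left subtree has 8 nodes {iris, rose, cedar, rye, fig, reed, kale, tulip}, right has 2 {elm, lily}.
  Root kale: left subtree has 6 nodes {iris, rose, cedar, rye, fig, reed}, right has 1 {tulip}.
    Root iris: left subtree has 0 nodes { }, right has 5 {rose, cedar, rye, fig, reed}.
      Root rose: left subtree has 0 nodes { }, right has 4 {cedar, rye, fig, reed}.
        Root rye: left subtree has 1 node {cedar}, right has 2 {fig, reed}.
          Root fig: left subtree has 0 nodes { }, right has 1 {reed}.
  Root elm: left subtree has 0 nodes { }, right has 1 {lily}.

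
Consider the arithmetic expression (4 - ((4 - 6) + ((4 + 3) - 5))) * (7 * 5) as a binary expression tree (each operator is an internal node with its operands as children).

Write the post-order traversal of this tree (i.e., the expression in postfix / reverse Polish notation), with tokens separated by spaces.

Post-order on an expression tree gives postfix notation: for each operator, emit left operand, right operand, then the operator.

4 4 6 - 4 3 + 5 - + - 7 5 * *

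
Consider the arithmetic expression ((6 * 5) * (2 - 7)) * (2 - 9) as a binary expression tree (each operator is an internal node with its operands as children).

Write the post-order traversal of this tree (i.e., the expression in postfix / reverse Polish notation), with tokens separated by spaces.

Post-order on an expression tree gives postfix notation: for each operator, emit left operand, right operand, then the operator.

6 5 * 2 7 - * 2 9 - *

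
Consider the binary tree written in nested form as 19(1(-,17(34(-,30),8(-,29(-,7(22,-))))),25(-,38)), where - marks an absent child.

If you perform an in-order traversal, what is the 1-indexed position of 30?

3

In-order visits the left subtree, then the node, then the right subtree.
At 19: go left to 1.
  At 1: no left child.
  Visit 1.
  At 1: go right to 17.
    At 17: go left to 34.
      At 34: no left child.
      Visit 34.
      At 34: go right to 30.
        30 is a leaf — visit 30.
    Visit 17.
    At 17: go right to 8.
      At 8: no left child.
      Visit 8.
      At 8: go right to 29.
        At 29: no left child.
        Visit 29.
        At 29: go right to 7.
          At 7: go left to 22.
            22 is a leaf — visit 22.
          Visit 7.
          At 7: no right child.
Visit 19.
At 19: go right to 25.
  At 25: no left child.
  Visit 25.
  At 25: go right to 38.
    38 is a leaf — visit 38.
Full in-order sequence: 1, 34, 30, 17, 8, 29, 22, 7, 19, 25, 38.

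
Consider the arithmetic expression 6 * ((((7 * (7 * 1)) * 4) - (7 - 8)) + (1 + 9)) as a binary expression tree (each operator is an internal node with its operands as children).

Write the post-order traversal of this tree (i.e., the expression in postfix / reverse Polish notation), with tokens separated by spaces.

Post-order on an expression tree gives postfix notation: for each operator, emit left operand, right operand, then the operator.

6 7 7 1 * * 4 * 7 8 - - 1 9 + + *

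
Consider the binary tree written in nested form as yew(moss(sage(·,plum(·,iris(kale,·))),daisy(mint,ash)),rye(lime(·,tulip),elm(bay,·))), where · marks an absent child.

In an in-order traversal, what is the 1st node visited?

sage

In-order visits the left subtree, then the node, then the right subtree.
At yew: go left to moss.
  At moss: go left to sage.
    At sage: no left child.
    Visit sage.
    At sage: go right to plum.
      At plum: no left child.
      Visit plum.
      At plum: go right to iris.
        At iris: go left to kale.
          kale is a leaf — visit kale.
        Visit iris.
        At iris: no right child.
  Visit moss.
  At moss: go right to daisy.
    At daisy: go left to mint.
      mint is a leaf — visit mint.
    Visit daisy.
    At daisy: go right to ash.
      ash is a leaf — visit ash.
Visit yew.
At yew: go right to rye.
  At rye: go left to lime.
    At lime: no left child.
    Visit lime.
    At lime: go right to tulip.
      tulip is a leaf — visit tulip.
  Visit rye.
  At rye: go right to elm.
    At elm: go left to bay.
      bay is a leaf — visit bay.
    Visit elm.
    At elm: no right child.
Full in-order sequence: sage, plum, kale, iris, moss, mint, daisy, ash, yew, lime, tulip, rye, bay, elm.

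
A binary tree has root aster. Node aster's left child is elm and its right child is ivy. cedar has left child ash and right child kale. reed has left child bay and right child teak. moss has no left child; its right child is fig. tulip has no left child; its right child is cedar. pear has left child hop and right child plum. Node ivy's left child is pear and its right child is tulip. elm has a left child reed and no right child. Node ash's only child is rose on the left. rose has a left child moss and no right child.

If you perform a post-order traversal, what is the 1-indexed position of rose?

Post-order visits the left subtree, then the right subtree, then the node.
At aster: go left to elm.
  At elm: go left to reed.
    At reed: go left to bay.
      bay is a leaf — visit bay.
    At reed: go right to teak.
      teak is a leaf — visit teak.
    Visit reed.
  At elm: no right child.
  Visit elm.
At aster: go right to ivy.
  At ivy: go left to pear.
    At pear: go left to hop.
      hop is a leaf — visit hop.
    At pear: go right to plum.
      plum is a leaf — visit plum.
    Visit pear.
  At ivy: go right to tulip.
    At tulip: no left child.
    At tulip: go right to cedar.
      At cedar: go left to ash.
        At ash: go left to rose.
          At rose: go left to moss.
            At moss: no left child.
            At moss: go right to fig.
              fig is a leaf — visit fig.
            Visit moss.
          At rose: no right child.
          Visit rose.
        At ash: no right child.
        Visit ash.
      At cedar: go right to kale.
        kale is a leaf — visit kale.
      Visit cedar.
    Visit tulip.
  Visit ivy.
Visit aster.
Full post-order sequence: bay, teak, reed, elm, hop, plum, pear, fig, moss, rose, ash, kale, cedar, tulip, ivy, aster.

10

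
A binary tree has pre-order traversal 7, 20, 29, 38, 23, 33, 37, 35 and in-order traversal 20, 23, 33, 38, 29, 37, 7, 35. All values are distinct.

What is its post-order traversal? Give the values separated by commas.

33, 23, 38, 37, 29, 20, 35, 7

The first element of pre-order is the root; it splits in-order into left and right subtrees.
Root 7: left subtree has 6 nodes {20, 23, 33, 38, 29, 37}, right has 1 {35}.
  Root 20: left subtree has 0 nodes { }, right has 5 {23, 33, 38, 29, 37}.
    Root 29: left subtree has 3 nodes {23, 33, 38}, right has 1 {37}.
      Root 38: left subtree has 2 nodes {23, 33}, right has 0 { }.
        Root 23: left subtree has 0 nodes { }, right has 1 {33}.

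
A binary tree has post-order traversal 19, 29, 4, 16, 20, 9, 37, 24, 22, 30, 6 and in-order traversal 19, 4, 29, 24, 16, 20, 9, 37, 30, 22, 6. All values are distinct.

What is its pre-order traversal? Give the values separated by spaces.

The last element of post-order is the root; it splits in-order into left and right subtrees.
Root 6: left subtree has 10 nodes {19, 4, 29, 24, 16, 20, 9, 37, 30, 22}, right has 0 { }.
  Root 30: left subtree has 8 nodes {19, 4, 29, 24, 16, 20, 9, 37}, right has 1 {22}.
    Root 24: left subtree has 3 nodes {19, 4, 29}, right has 4 {16, 20, 9, 37}.
      Root 4: left subtree has 1 node {19}, right has 1 {29}.
      Root 37: left subtree has 3 nodes {16, 20, 9}, right has 0 { }.
        Root 9: left subtree has 2 nodes {16, 20}, right has 0 { }.
          Root 20: left subtree has 1 node {16}, right has 0 { }.

6 30 24 4 19 29 37 9 20 16 22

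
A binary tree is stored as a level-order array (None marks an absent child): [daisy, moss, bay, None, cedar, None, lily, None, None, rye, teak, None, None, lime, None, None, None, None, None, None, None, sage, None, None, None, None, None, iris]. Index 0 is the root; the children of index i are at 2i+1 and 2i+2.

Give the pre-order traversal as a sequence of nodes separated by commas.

Pre-order visits the node, then its left subtree, then its right subtree.
Visit daisy.
At daisy: go left to moss.
  Visit moss.
  At moss: no left child.
  At moss: go right to cedar.
    Visit cedar.
    At cedar: go left to rye.
      rye is a leaf — visit rye.
    At cedar: go right to teak.
      Visit teak.
      At teak: go left to sage.
        sage is a leaf — visit sage.
      At teak: no right child.
At daisy: go right to bay.
  Visit bay.
  At bay: no left child.
  At bay: go right to lily.
    Visit lily.
    At lily: go left to lime.
      Visit lime.
      At lime: go left to iris.
        iris is a leaf — visit iris.
      At lime: no right child.
    At lily: no right child.

daisy, moss, cedar, rye, teak, sage, bay, lily, lime, iris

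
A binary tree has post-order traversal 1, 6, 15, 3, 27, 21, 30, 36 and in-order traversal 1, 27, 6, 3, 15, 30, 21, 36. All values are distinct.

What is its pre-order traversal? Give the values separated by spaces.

36 30 27 1 3 6 15 21

The last element of post-order is the root; it splits in-order into left and right subtrees.
Root 36: left subtree has 7 nodes {1, 27, 6, 3, 15, 30, 21}, right has 0 { }.
  Root 30: left subtree has 5 nodes {1, 27, 6, 3, 15}, right has 1 {21}.
    Root 27: left subtree has 1 node {1}, right has 3 {6, 3, 15}.
      Root 3: left subtree has 1 node {6}, right has 1 {15}.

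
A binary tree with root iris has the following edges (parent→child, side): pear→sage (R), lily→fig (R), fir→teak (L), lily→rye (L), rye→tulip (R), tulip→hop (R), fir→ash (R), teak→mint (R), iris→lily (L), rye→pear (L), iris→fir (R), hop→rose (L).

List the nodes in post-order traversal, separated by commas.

Post-order visits the left subtree, then the right subtree, then the node.
At iris: go left to lily.
  At lily: go left to rye.
    At rye: go left to pear.
      At pear: no left child.
      At pear: go right to sage.
        sage is a leaf — visit sage.
      Visit pear.
    At rye: go right to tulip.
      At tulip: no left child.
      At tulip: go right to hop.
        At hop: go left to rose.
          rose is a leaf — visit rose.
        At hop: no right child.
        Visit hop.
      Visit tulip.
    Visit rye.
  At lily: go right to fig.
    fig is a leaf — visit fig.
  Visit lily.
At iris: go right to fir.
  At fir: go left to teak.
    At teak: no left child.
    At teak: go right to mint.
      mint is a leaf — visit mint.
    Visit teak.
  At fir: go right to ash.
    ash is a leaf — visit ash.
  Visit fir.
Visit iris.

sage, pear, rose, hop, tulip, rye, fig, lily, mint, teak, ash, fir, iris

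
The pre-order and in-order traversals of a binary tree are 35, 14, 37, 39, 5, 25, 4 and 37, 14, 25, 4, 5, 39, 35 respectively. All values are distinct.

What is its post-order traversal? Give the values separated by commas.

37, 4, 25, 5, 39, 14, 35

The first element of pre-order is the root; it splits in-order into left and right subtrees.
Root 35: left subtree has 6 nodes {37, 14, 25, 4, 5, 39}, right has 0 { }.
  Root 14: left subtree has 1 node {37}, right has 4 {25, 4, 5, 39}.
    Root 39: left subtree has 3 nodes {25, 4, 5}, right has 0 { }.
      Root 5: left subtree has 2 nodes {25, 4}, right has 0 { }.
        Root 25: left subtree has 0 nodes { }, right has 1 {4}.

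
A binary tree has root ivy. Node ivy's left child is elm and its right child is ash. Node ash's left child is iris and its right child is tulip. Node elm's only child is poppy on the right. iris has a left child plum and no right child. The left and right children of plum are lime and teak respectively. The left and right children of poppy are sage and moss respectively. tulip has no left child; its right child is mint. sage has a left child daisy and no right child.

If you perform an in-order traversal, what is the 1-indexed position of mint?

In-order visits the left subtree, then the node, then the right subtree.
At ivy: go left to elm.
  At elm: no left child.
  Visit elm.
  At elm: go right to poppy.
    At poppy: go left to sage.
      At sage: go left to daisy.
        daisy is a leaf — visit daisy.
      Visit sage.
      At sage: no right child.
    Visit poppy.
    At poppy: go right to moss.
      moss is a leaf — visit moss.
Visit ivy.
At ivy: go right to ash.
  At ash: go left to iris.
    At iris: go left to plum.
      At plum: go left to lime.
        lime is a leaf — visit lime.
      Visit plum.
      At plum: go right to teak.
        teak is a leaf — visit teak.
    Visit iris.
    At iris: no right child.
  Visit ash.
  At ash: go right to tulip.
    At tulip: no left child.
    Visit tulip.
    At tulip: go right to mint.
      mint is a leaf — visit mint.
Full in-order sequence: elm, daisy, sage, poppy, moss, ivy, lime, plum, teak, iris, ash, tulip, mint.

13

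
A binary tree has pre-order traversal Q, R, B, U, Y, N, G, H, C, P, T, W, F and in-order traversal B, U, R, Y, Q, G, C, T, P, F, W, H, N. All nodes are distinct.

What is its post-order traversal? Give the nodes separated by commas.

U, B, Y, R, T, F, W, P, C, H, G, N, Q

The first element of pre-order is the root; it splits in-order into left and right subtrees.
Root Q: left subtree has 4 nodes {B, U, R, Y}, right has 8 {G, C, T, P, F, W, H, N}.
  Root R: left subtree has 2 nodes {B, U}, right has 1 {Y}.
    Root B: left subtree has 0 nodes { }, right has 1 {U}.
  Root N: left subtree has 7 nodes {G, C, T, P, F, W, H}, right has 0 { }.
    Root G: left subtree has 0 nodes { }, right has 6 {C, T, P, F, W, H}.
      Root H: left subtree has 5 nodes {C, T, P, F, W}, right has 0 { }.
        Root C: left subtree has 0 nodes { }, right has 4 {T, P, F, W}.
          Root P: left subtree has 1 node {T}, right has 2 {F, W}.
            Root W: left subtree has 1 node {F}, right has 0 { }.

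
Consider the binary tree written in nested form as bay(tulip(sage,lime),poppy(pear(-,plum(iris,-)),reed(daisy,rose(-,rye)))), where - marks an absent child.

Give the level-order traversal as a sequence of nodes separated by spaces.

Level-order visits nodes level by level from the root, left to right within each level.
Level 0: bay
Level 1: tulip, poppy
Level 2: sage, lime, pear, reed
Level 3: plum, daisy, rose
Level 4: iris, rye

bay tulip poppy sage lime pear reed plum daisy rose iris rye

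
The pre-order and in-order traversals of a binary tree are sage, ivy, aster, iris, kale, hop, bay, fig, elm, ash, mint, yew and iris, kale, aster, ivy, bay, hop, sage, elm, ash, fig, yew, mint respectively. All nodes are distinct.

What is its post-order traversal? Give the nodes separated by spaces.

kale iris aster bay hop ivy ash elm yew mint fig sage

The first element of pre-order is the root; it splits in-order into left and right subtrees.
Root sage: left subtree has 6 nodes {iris, kale, aster, ivy, bay, hop}, right has 5 {elm, ash, fig, yew, mint}.
  Root ivy: left subtree has 3 nodes {iris, kale, aster}, right has 2 {bay, hop}.
    Root aster: left subtree has 2 nodes {iris, kale}, right has 0 { }.
      Root iris: left subtree has 0 nodes { }, right has 1 {kale}.
    Root hop: left subtree has 1 node {bay}, right has 0 { }.
  Root fig: left subtree has 2 nodes {elm, ash}, right has 2 {yew, mint}.
    Root elm: left subtree has 0 nodes { }, right has 1 {ash}.
    Root mint: left subtree has 1 node {yew}, right has 0 { }.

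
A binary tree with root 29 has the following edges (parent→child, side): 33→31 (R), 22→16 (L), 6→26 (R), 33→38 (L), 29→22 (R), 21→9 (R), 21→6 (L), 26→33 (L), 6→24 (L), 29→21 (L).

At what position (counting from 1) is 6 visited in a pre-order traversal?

Pre-order visits the node, then its left subtree, then its right subtree.
Visit 29.
At 29: go left to 21.
  Visit 21.
  At 21: go left to 6.
    Visit 6.
    At 6: go left to 24.
      24 is a leaf — visit 24.
    At 6: go right to 26.
      Visit 26.
      At 26: go left to 33.
        Visit 33.
        At 33: go left to 38.
          38 is a leaf — visit 38.
        At 33: go right to 31.
          31 is a leaf — visit 31.
      At 26: no right child.
  At 21: go right to 9.
    9 is a leaf — visit 9.
At 29: go right to 22.
  Visit 22.
  At 22: go left to 16.
    16 is a leaf — visit 16.
  At 22: no right child.
Full pre-order sequence: 29, 21, 6, 24, 26, 33, 38, 31, 9, 22, 16.

3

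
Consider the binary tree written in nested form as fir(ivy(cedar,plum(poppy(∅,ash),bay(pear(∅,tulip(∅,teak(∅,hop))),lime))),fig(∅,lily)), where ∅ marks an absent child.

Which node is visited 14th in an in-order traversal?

In-order visits the left subtree, then the node, then the right subtree.
At fir: go left to ivy.
  At ivy: go left to cedar.
    cedar is a leaf — visit cedar.
  Visit ivy.
  At ivy: go right to plum.
    At plum: go left to poppy.
      At poppy: no left child.
      Visit poppy.
      At poppy: go right to ash.
        ash is a leaf — visit ash.
    Visit plum.
    At plum: go right to bay.
      At bay: go left to pear.
        At pear: no left child.
        Visit pear.
        At pear: go right to tulip.
          At tulip: no left child.
          Visit tulip.
          At tulip: go right to teak.
            At teak: no left child.
            Visit teak.
            At teak: go right to hop.
              hop is a leaf — visit hop.
      Visit bay.
      At bay: go right to lime.
        lime is a leaf — visit lime.
Visit fir.
At fir: go right to fig.
  At fig: no left child.
  Visit fig.
  At fig: go right to lily.
    lily is a leaf — visit lily.
Full in-order sequence: cedar, ivy, poppy, ash, plum, pear, tulip, teak, hop, bay, lime, fir, fig, lily.

lily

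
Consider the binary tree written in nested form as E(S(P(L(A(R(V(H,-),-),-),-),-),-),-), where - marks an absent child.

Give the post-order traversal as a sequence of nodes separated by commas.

Post-order visits the left subtree, then the right subtree, then the node.
At E: go left to S.
  At S: go left to P.
    At P: go left to L.
      At L: go left to A.
        At A: go left to R.
          At R: go left to V.
            At V: go left to H.
              H is a leaf — visit H.
            At V: no right child.
            Visit V.
          At R: no right child.
          Visit R.
        At A: no right child.
        Visit A.
      At L: no right child.
      Visit L.
    At P: no right child.
    Visit P.
  At S: no right child.
  Visit S.
At E: no right child.
Visit E.

H, V, R, A, L, P, S, E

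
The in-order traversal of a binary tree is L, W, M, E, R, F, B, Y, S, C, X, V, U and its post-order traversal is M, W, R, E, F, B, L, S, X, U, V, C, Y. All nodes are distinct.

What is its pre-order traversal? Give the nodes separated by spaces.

Y L B F E W M R C S V X U

The last element of post-order is the root; it splits in-order into left and right subtrees.
Root Y: left subtree has 7 nodes {L, W, M, E, R, F, B}, right has 5 {S, C, X, V, U}.
  Root L: left subtree has 0 nodes { }, right has 6 {W, M, E, R, F, B}.
    Root B: left subtree has 5 nodes {W, M, E, R, F}, right has 0 { }.
      Root F: left subtree has 4 nodes {W, M, E, R}, right has 0 { }.
        Root E: left subtree has 2 nodes {W, M}, right has 1 {R}.
          Root W: left subtree has 0 nodes { }, right has 1 {M}.
  Root C: left subtree has 1 node {S}, right has 3 {X, V, U}.
    Root V: left subtree has 1 node {X}, right has 1 {U}.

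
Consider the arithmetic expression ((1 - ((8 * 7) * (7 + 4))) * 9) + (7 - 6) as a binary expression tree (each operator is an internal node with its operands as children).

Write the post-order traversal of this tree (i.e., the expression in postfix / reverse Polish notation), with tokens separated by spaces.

1 8 7 * 7 4 + * - 9 * 7 6 - +

Post-order on an expression tree gives postfix notation: for each operator, emit left operand, right operand, then the operator.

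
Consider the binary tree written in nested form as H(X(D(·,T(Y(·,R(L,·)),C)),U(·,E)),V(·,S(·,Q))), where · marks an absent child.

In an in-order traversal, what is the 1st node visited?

In-order visits the left subtree, then the node, then the right subtree.
At H: go left to X.
  At X: go left to D.
    At D: no left child.
    Visit D.
    At D: go right to T.
      At T: go left to Y.
        At Y: no left child.
        Visit Y.
        At Y: go right to R.
          At R: go left to L.
            L is a leaf — visit L.
          Visit R.
          At R: no right child.
      Visit T.
      At T: go right to C.
        C is a leaf — visit C.
  Visit X.
  At X: go right to U.
    At U: no left child.
    Visit U.
    At U: go right to E.
      E is a leaf — visit E.
Visit H.
At H: go right to V.
  At V: no left child.
  Visit V.
  At V: go right to S.
    At S: no left child.
    Visit S.
    At S: go right to Q.
      Q is a leaf — visit Q.
Full in-order sequence: D, Y, L, R, T, C, X, U, E, H, V, S, Q.

D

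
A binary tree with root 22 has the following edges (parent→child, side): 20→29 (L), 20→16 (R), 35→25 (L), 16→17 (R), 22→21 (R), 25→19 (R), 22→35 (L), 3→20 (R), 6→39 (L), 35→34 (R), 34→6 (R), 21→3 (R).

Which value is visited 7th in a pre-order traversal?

Pre-order visits the node, then its left subtree, then its right subtree.
Visit 22.
At 22: go left to 35.
  Visit 35.
  At 35: go left to 25.
    Visit 25.
    At 25: no left child.
    At 25: go right to 19.
      19 is a leaf — visit 19.
  At 35: go right to 34.
    Visit 34.
    At 34: no left child.
    At 34: go right to 6.
      Visit 6.
      At 6: go left to 39.
        39 is a leaf — visit 39.
      At 6: no right child.
At 22: go right to 21.
  Visit 21.
  At 21: no left child.
  At 21: go right to 3.
    Visit 3.
    At 3: no left child.
    At 3: go right to 20.
      Visit 20.
      At 20: go left to 29.
        29 is a leaf — visit 29.
      At 20: go right to 16.
        Visit 16.
        At 16: no left child.
        At 16: go right to 17.
          17 is a leaf — visit 17.
Full pre-order sequence: 22, 35, 25, 19, 34, 6, 39, 21, 3, 20, 29, 16, 17.

39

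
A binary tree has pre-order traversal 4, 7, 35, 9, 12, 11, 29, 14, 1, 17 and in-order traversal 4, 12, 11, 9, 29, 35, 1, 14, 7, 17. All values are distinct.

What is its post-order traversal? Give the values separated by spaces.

11 12 29 9 1 14 35 17 7 4

The first element of pre-order is the root; it splits in-order into left and right subtrees.
Root 4: left subtree has 0 nodes { }, right has 9 {12, 11, 9, 29, 35, 1, 14, 7, 17}.
  Root 7: left subtree has 7 nodes {12, 11, 9, 29, 35, 1, 14}, right has 1 {17}.
    Root 35: left subtree has 4 nodes {12, 11, 9, 29}, right has 2 {1, 14}.
      Root 9: left subtree has 2 nodes {12, 11}, right has 1 {29}.
        Root 12: left subtree has 0 nodes { }, right has 1 {11}.
      Root 14: left subtree has 1 node {1}, right has 0 { }.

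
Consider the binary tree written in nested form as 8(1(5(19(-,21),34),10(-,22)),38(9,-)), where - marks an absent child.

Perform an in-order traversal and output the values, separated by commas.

In-order visits the left subtree, then the node, then the right subtree.
At 8: go left to 1.
  At 1: go left to 5.
    At 5: go left to 19.
      At 19: no left child.
      Visit 19.
      At 19: go right to 21.
        21 is a leaf — visit 21.
    Visit 5.
    At 5: go right to 34.
      34 is a leaf — visit 34.
  Visit 1.
  At 1: go right to 10.
    At 10: no left child.
    Visit 10.
    At 10: go right to 22.
      22 is a leaf — visit 22.
Visit 8.
At 8: go right to 38.
  At 38: go left to 9.
    9 is a leaf — visit 9.
  Visit 38.
  At 38: no right child.

19, 21, 5, 34, 1, 10, 22, 8, 9, 38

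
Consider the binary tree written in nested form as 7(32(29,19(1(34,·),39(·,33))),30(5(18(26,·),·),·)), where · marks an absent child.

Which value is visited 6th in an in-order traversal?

In-order visits the left subtree, then the node, then the right subtree.
At 7: go left to 32.
  At 32: go left to 29.
    29 is a leaf — visit 29.
  Visit 32.
  At 32: go right to 19.
    At 19: go left to 1.
      At 1: go left to 34.
        34 is a leaf — visit 34.
      Visit 1.
      At 1: no right child.
    Visit 19.
    At 19: go right to 39.
      At 39: no left child.
      Visit 39.
      At 39: go right to 33.
        33 is a leaf — visit 33.
Visit 7.
At 7: go right to 30.
  At 30: go left to 5.
    At 5: go left to 18.
      At 18: go left to 26.
        26 is a leaf — visit 26.
      Visit 18.
      At 18: no right child.
    Visit 5.
    At 5: no right child.
  Visit 30.
  At 30: no right child.
Full in-order sequence: 29, 32, 34, 1, 19, 39, 33, 7, 26, 18, 5, 30.

39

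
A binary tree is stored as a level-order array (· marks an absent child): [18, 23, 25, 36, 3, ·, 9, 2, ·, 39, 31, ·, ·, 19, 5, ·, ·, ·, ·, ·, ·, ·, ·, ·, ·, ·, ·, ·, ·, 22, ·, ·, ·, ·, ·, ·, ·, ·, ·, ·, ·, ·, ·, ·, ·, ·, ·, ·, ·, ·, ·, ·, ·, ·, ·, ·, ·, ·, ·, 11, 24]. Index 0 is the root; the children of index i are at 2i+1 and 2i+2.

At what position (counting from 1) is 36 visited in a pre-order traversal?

Pre-order visits the node, then its left subtree, then its right subtree.
Visit 18.
At 18: go left to 23.
  Visit 23.
  At 23: go left to 36.
    Visit 36.
    At 36: go left to 2.
      2 is a leaf — visit 2.
    At 36: no right child.
  At 23: go right to 3.
    Visit 3.
    At 3: go left to 39.
      39 is a leaf — visit 39.
    At 3: go right to 31.
      31 is a leaf — visit 31.
At 18: go right to 25.
  Visit 25.
  At 25: no left child.
  At 25: go right to 9.
    Visit 9.
    At 9: go left to 19.
      19 is a leaf — visit 19.
    At 9: go right to 5.
      Visit 5.
      At 5: go left to 22.
        Visit 22.
        At 22: go left to 11.
          11 is a leaf — visit 11.
        At 22: go right to 24.
          24 is a leaf — visit 24.
      At 5: no right child.
Full pre-order sequence: 18, 23, 36, 2, 3, 39, 31, 25, 9, 19, 5, 22, 11, 24.

3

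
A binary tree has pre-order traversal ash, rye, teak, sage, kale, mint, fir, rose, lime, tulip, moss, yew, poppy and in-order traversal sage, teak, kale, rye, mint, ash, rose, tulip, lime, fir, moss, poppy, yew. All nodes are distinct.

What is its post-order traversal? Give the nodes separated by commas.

sage, kale, teak, mint, rye, tulip, lime, rose, poppy, yew, moss, fir, ash

The first element of pre-order is the root; it splits in-order into left and right subtrees.
Root ash: left subtree has 5 nodes {sage, teak, kale, rye, mint}, right has 7 {rose, tulip, lime, fir, moss, poppy, yew}.
  Root rye: left subtree has 3 nodes {sage, teak, kale}, right has 1 {mint}.
    Root teak: left subtree has 1 node {sage}, right has 1 {kale}.
  Root fir: left subtree has 3 nodes {rose, tulip, lime}, right has 3 {moss, poppy, yew}.
    Root rose: left subtree has 0 nodes { }, right has 2 {tulip, lime}.
      Root lime: left subtree has 1 node {tulip}, right has 0 { }.
    Root moss: left subtree has 0 nodes { }, right has 2 {poppy, yew}.
      Root yew: left subtree has 1 node {poppy}, right has 0 { }.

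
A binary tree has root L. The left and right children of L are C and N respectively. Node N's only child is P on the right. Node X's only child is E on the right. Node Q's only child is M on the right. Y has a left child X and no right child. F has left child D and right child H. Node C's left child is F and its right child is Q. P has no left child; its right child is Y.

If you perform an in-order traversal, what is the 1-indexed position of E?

11

In-order visits the left subtree, then the node, then the right subtree.
At L: go left to C.
  At C: go left to F.
    At F: go left to D.
      D is a leaf — visit D.
    Visit F.
    At F: go right to H.
      H is a leaf — visit H.
  Visit C.
  At C: go right to Q.
    At Q: no left child.
    Visit Q.
    At Q: go right to M.
      M is a leaf — visit M.
Visit L.
At L: go right to N.
  At N: no left child.
  Visit N.
  At N: go right to P.
    At P: no left child.
    Visit P.
    At P: go right to Y.
      At Y: go left to X.
        At X: no left child.
        Visit X.
        At X: go right to E.
          E is a leaf — visit E.
      Visit Y.
      At Y: no right child.
Full in-order sequence: D, F, H, C, Q, M, L, N, P, X, E, Y.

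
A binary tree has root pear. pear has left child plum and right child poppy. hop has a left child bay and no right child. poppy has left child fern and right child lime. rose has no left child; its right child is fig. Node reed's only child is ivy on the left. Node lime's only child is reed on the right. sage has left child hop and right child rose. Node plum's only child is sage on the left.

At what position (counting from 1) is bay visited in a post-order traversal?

Post-order visits the left subtree, then the right subtree, then the node.
At pear: go left to plum.
  At plum: go left to sage.
    At sage: go left to hop.
      At hop: go left to bay.
        bay is a leaf — visit bay.
      At hop: no right child.
      Visit hop.
    At sage: go right to rose.
      At rose: no left child.
      At rose: go right to fig.
        fig is a leaf — visit fig.
      Visit rose.
    Visit sage.
  At plum: no right child.
  Visit plum.
At pear: go right to poppy.
  At poppy: go left to fern.
    fern is a leaf — visit fern.
  At poppy: go right to lime.
    At lime: no left child.
    At lime: go right to reed.
      At reed: go left to ivy.
        ivy is a leaf — visit ivy.
      At reed: no right child.
      Visit reed.
    Visit lime.
  Visit poppy.
Visit pear.
Full post-order sequence: bay, hop, fig, rose, sage, plum, fern, ivy, reed, lime, poppy, pear.

1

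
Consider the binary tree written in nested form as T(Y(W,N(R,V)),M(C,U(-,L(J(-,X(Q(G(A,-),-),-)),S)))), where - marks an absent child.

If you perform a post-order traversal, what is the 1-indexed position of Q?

Post-order visits the left subtree, then the right subtree, then the node.
At T: go left to Y.
  At Y: go left to W.
    W is a leaf — visit W.
  At Y: go right to N.
    At N: go left to R.
      R is a leaf — visit R.
    At N: go right to V.
      V is a leaf — visit V.
    Visit N.
  Visit Y.
At T: go right to M.
  At M: go left to C.
    C is a leaf — visit C.
  At M: go right to U.
    At U: no left child.
    At U: go right to L.
      At L: go left to J.
        At J: no left child.
        At J: go right to X.
          At X: go left to Q.
            At Q: go left to G.
              At G: go left to A.
                A is a leaf — visit A.
              At G: no right child.
              Visit G.
            At Q: no right child.
            Visit Q.
          At X: no right child.
          Visit X.
        Visit J.
      At L: go right to S.
        S is a leaf — visit S.
      Visit L.
    Visit U.
  Visit M.
Visit T.
Full post-order sequence: W, R, V, N, Y, C, A, G, Q, X, J, S, L, U, M, T.

9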